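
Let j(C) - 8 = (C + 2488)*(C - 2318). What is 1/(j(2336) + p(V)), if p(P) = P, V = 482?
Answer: 1/87322 ≈ 1.1452e-5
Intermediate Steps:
j(C) = 8 + (-2318 + C)*(2488 + C) (j(C) = 8 + (C + 2488)*(C - 2318) = 8 + (2488 + C)*(-2318 + C) = 8 + (-2318 + C)*(2488 + C))
1/(j(2336) + p(V)) = 1/((-5767176 + 2336² + 170*2336) + 482) = 1/((-5767176 + 5456896 + 397120) + 482) = 1/(86840 + 482) = 1/87322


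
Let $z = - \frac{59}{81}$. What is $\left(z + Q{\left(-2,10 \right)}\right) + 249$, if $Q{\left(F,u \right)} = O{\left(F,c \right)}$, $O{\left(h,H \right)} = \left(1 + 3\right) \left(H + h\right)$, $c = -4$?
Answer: $\frac{18166}{81} \approx 224.27$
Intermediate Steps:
$O{\left(h,H \right)} = 4 H + 4 h$ ($O{\left(h,H \right)} = 4 \left(H + h\right) = 4 H + 4 h$)
$Q{\left(F,u \right)} = -16 + 4 F$ ($Q{\left(F,u \right)} = 4 \left(-4\right) + 4 F = -16 + 4 F$)
$z = - \frac{59}{81}$ ($z = \left(-59\right) \frac{1}{81} = - \frac{59}{81} \approx -0.7284$)
$\left(z + Q{\left(-2,10 \right)}\right) + 249 = \left(- \frac{59}{81} + \left(-16 + 4 \left(-2\right)\right)\right) + 249 = \left(- \frac{59}{81} - 24\right) + 249 = - \frac{2003}{81} + 249 = \frac{18166}{81}$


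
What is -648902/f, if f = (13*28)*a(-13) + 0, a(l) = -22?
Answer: 324451/4004 ≈ 81.032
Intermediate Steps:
f = -8008 (f = (13*28)*(-22) + 0 = 364*(-22) + 0 = -8008 + 0 = -8008)
-648902/f = -648902/(-8008) = -648902*(-1/8008) = 324451/4004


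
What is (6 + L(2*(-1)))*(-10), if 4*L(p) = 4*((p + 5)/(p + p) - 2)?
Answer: -65/2 ≈ -32.500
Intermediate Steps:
L(p) = -2 + (5 + p)/(2*p) (L(p) = (4*((p + 5)/(p + p) - 2))/4 = (4*((5 + p)/((2*p)) - 2))/4 = (4*((5 + p)*(1/(2*p)) - 2))/4 = (4*((5 + p)/(2*p) - 2))/4 = (4*(-2 + (5 + p)/(2*p)))/4 = (-8 + 2*(5 + p)/p)/4 = -2 + (5 + p)/(2*p))
(6 + L(2*(-1)))*(-10) = (6 + (5 - 6*(-1))/(2*((2*(-1)))))*(-10) = (6 + (½)*(5 - 3*(-2))/(-2))*(-10) = (6 + (½)*(-½)*(5 + 6))*(-10) = (6 + (½)*(-½)*11)*(-10) = (6 - 11/4)*(-10) = (13/4)*(-10) = -65/2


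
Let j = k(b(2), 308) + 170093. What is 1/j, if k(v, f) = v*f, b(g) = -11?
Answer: 1/166705 ≈ 5.9986e-6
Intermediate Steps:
k(v, f) = f*v
j = 166705 (j = 308*(-11) + 170093 = -3388 + 170093 = 166705)
1/j = 1/166705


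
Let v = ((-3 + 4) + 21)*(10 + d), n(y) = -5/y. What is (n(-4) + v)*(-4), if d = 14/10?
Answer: -5041/5 ≈ -1008.2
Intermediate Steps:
d = 7/5 (d = 14*(⅒) = 7/5 ≈ 1.4000)
v = 1254/5 (v = ((-3 + 4) + 21)*(10 + 7/5) = (1 + 21)*(57/5) = 22*(57/5) = 1254/5 ≈ 250.80)
(n(-4) + v)*(-4) = (-5/(-4) + 1254/5)*(-4) = (-5*(-¼) + 1254/5)*(-4) = (5/4 + 1254/5)*(-4) = (5041/20)*(-4) = -5041/5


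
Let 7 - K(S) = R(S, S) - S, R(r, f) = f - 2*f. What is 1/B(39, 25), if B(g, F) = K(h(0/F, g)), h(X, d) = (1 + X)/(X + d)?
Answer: 39/275 ≈ 0.14182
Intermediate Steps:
R(r, f) = -f
h(X, d) = (1 + X)/(X + d)
K(S) = 7 + 2*S (K(S) = 7 - (-S - S) = 7 - (-2)*S = 7 + 2*S)
B(g, F) = 7 + 2/g (B(g, F) = 7 + 2*((1 + 0/F)/(0/F + g)) = 7 + 2*((1 + 0)/(0 + g)) = 7 + 2*(1/g) = 7 + 2/g)
1/B(39, 25) = 1/(7 + 2/39) = 1/(275/39) = 39/275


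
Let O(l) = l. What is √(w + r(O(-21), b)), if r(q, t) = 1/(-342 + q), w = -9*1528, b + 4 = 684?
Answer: I*√14975931/33 ≈ 117.27*I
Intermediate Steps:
b = 680 (b = -4 + 684 = 680)
w = -13752
√(w + r(O(-21), b)) = √(-13752 + 1/(-342 - 21)) = √(-13752 + 1/(-363)) = √(-13752 - 1/363) = √(-4991977/363) = I*√14975931/33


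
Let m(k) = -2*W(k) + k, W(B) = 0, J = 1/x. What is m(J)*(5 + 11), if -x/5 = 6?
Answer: -8/15 ≈ -0.53333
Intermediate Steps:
x = -30 (x = -5*6 = -30)
J = -1/30 (J = 1/(-30) = -1/30 ≈ -0.033333)
m(k) = k (m(k) = -2*0 + k = 0 + k = k)
m(J)*(5 + 11) = -(5 + 11)/30 = -1/30*16 = -8/15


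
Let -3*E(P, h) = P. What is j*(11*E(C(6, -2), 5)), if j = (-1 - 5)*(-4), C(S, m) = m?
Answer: 176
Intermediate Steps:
E(P, h) = -P/3
j = 24 (j = -6*(-4) = 24)
j*(11*E(C(6, -2), 5)) = 24*(11*(-⅓*(-2))) = 24*(11*(⅔)) = 24*(22/3) = 176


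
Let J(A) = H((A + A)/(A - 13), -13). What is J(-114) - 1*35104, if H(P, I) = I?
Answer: -35117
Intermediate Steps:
J(A) = -13
J(-114) - 1*35104 = -13 - 1*35104 = -13 - 35104 = -35117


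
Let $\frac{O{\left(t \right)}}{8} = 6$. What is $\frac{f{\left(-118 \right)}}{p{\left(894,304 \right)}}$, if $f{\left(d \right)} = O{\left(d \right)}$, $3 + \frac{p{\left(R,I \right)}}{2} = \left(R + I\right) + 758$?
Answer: $\frac{8}{651} \approx 0.012289$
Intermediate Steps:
$p{\left(R,I \right)} = 1510 + 2 I + 2 R$ ($p{\left(R,I \right)} = -6 + 2 \left(\left(R + I\right) + 758\right) = -6 + 2 \left(\left(I + R\right) + 758\right) = -6 + 2 \left(758 + I + R\right) = -6 + \left(1516 + 2 I + 2 R\right) = 1510 + 2 I + 2 R$)
$O{\left(t \right)} = 48$ ($O{\left(t \right)} = 8 \cdot 6 = 48$)
$f{\left(d \right)} = 48$
$\frac{f{\left(-118 \right)}}{p{\left(894,304 \right)}} = \frac{48}{1510 + 2 \cdot 304 + 2 \cdot 894} = \frac{48}{1510 + 608 + 1788} = \frac{48}{3906} = 48 \cdot \frac{1}{3906} = \frac{8}{651}$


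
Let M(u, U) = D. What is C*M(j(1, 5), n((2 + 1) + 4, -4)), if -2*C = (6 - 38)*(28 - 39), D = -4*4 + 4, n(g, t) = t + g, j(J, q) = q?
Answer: 2112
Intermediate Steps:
n(g, t) = g + t
D = -12 (D = -16 + 4 = -12)
M(u, U) = -12
C = -176 (C = -(6 - 38)*(28 - 39)/2 = -(-16)*(-11) = -½*352 = -176)
C*M(j(1, 5), n((2 + 1) + 4, -4)) = -176*(-12) = 2112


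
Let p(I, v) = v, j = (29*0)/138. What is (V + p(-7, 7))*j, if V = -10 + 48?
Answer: 0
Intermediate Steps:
j = 0 (j = 0*(1/138) = 0)
V = 38
(V + p(-7, 7))*j = (38 + 7)*0 = 45*0 = 0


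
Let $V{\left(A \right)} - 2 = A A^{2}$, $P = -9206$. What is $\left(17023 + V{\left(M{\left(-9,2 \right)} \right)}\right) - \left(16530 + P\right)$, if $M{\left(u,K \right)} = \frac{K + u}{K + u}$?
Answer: $9702$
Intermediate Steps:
$M{\left(u,K \right)} = 1$
$V{\left(A \right)} = 2 + A^{3}$ ($V{\left(A \right)} = 2 + A A^{2} = 2 + A^{3}$)
$\left(17023 + V{\left(M{\left(-9,2 \right)} \right)}\right) - \left(16530 + P\right) = \left(17023 + \left(2 + 1^{3}\right)\right) - 7324 = \left(17023 + \left(2 + 1\right)\right) + \left(-16530 + 9206\right) = \left(17023 + 3\right) - 7324 = 17026 - 7324 = 9702$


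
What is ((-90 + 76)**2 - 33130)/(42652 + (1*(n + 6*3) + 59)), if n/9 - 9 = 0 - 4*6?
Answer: -5489/7099 ≈ -0.77321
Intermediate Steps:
n = -135 (n = 81 + 9*(0 - 4*6) = 81 + 9*(0 - 24) = 81 + 9*(-24) = 81 - 216 = -135)
((-90 + 76)**2 - 33130)/(42652 + (1*(n + 6*3) + 59)) = ((-90 + 76)**2 - 33130)/(42652 + (1*(-135 + 6*3) + 59)) = ((-14)**2 - 33130)/(42652 + (1*(-135 + 18) + 59)) = (196 - 33130)/(42652 + (1*(-117) + 59)) = -32934/(42652 + (-117 + 59)) = -32934/(42652 - 58) = -32934/42594 = -32934*1/42594 = -5489/7099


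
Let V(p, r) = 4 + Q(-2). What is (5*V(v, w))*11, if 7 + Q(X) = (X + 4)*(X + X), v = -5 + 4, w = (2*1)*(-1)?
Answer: -605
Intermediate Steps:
w = -2 (w = 2*(-1) = -2)
v = -1
Q(X) = -7 + 2*X*(4 + X) (Q(X) = -7 + (X + 4)*(X + X) = -7 + (4 + X)*(2*X) = -7 + 2*X*(4 + X))
V(p, r) = -11 (V(p, r) = 4 + (-7 + 2*(-2)**2 + 8*(-2)) = 4 + (-7 + 2*4 - 16) = 4 + (-7 + 8 - 16) = 4 - 15 = -11)
(5*V(v, w))*11 = (5*(-11))*11 = -55*11 = -605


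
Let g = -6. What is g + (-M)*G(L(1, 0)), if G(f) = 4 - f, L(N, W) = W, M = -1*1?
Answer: -2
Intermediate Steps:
M = -1
g + (-M)*G(L(1, 0)) = -6 + (-1*(-1))*(4 - 1*0) = -6 + 1*(4 + 0) = -6 + 1*4 = -6 + 4 = -2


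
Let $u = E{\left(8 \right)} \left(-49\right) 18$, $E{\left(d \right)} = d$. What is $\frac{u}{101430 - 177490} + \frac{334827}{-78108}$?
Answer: $- \frac{2076317631}{495074540} \approx -4.1939$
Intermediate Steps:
$u = -7056$ ($u = 8 \left(-49\right) 18 = \left(-392\right) 18 = -7056$)
$\frac{u}{101430 - 177490} + \frac{334827}{-78108} = - \frac{7056}{101430 - 177490} + \frac{334827}{-78108} = - \frac{7056}{101430 - 177490} + 334827 \left(- \frac{1}{78108}\right) = - \frac{7056}{-76060} - \frac{111609}{26036} = \left(-7056\right) \left(- \frac{1}{76060}\right) - \frac{111609}{26036} = \frac{1764}{19015} - \frac{111609}{26036} = - \frac{2076317631}{495074540}$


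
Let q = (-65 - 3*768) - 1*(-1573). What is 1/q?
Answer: -1/796 ≈ -0.0012563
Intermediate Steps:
q = -796 (q = (-65 - 2304) + 1573 = -2369 + 1573 = -796)
1/q = 1/(-796) = -1/796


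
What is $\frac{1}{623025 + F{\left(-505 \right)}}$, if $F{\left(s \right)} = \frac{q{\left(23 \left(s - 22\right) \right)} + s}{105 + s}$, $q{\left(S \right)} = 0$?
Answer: $\frac{80}{49842101} \approx 1.6051 \cdot 10^{-6}$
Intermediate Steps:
$F{\left(s \right)} = \frac{s}{105 + s}$ ($F{\left(s \right)} = \frac{0 + s}{105 + s} = \frac{s}{105 + s}$)
$\frac{1}{623025 + F{\left(-505 \right)}} = \frac{1}{623025 - \frac{505}{105 - 505}} = \frac{1}{623025 - \frac{505}{-400}} = \frac{1}{623025 - - \frac{101}{80}} = \frac{1}{623025 + \frac{101}{80}} = \frac{1}{\frac{49842101}{80}} = \frac{80}{49842101}$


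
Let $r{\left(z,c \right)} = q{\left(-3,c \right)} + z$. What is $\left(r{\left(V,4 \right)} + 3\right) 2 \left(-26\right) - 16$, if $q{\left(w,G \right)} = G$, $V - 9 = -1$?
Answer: $-796$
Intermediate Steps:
$V = 8$ ($V = 9 - 1 = 8$)
$r{\left(z,c \right)} = c + z$
$\left(r{\left(V,4 \right)} + 3\right) 2 \left(-26\right) - 16 = \left(\left(4 + 8\right) + 3\right) 2 \left(-26\right) - 16 = \left(12 + 3\right) 2 \left(-26\right) - 16 = 15 \cdot 2 \left(-26\right) - 16 = 30 \left(-26\right) - 16 = -780 - 16 = -796$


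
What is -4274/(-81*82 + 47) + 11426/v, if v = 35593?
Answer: 227478952/234735835 ≈ 0.96908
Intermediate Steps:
-4274/(-81*82 + 47) + 11426/v = -4274/(-81*82 + 47) + 11426/35593 = -4274/(-6642 + 47) + 11426*(1/35593) = -4274/(-6595) + 11426/35593 = -4274*(-1/6595) + 11426/35593 = 4274/6595 + 11426/35593 = 227478952/234735835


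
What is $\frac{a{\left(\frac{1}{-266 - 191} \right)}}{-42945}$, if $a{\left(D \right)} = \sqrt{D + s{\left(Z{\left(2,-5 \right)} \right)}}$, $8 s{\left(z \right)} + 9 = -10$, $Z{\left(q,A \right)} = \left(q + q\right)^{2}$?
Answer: $- \frac{i \sqrt{7943574}}{78503460} \approx - 3.5902 \cdot 10^{-5} i$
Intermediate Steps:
$Z{\left(q,A \right)} = 4 q^{2}$ ($Z{\left(q,A \right)} = \left(2 q\right)^{2} = 4 q^{2}$)
$s{\left(z \right)} = - \frac{19}{8}$ ($s{\left(z \right)} = - \frac{9}{8} + \frac{1}{8} \left(-10\right) = - \frac{9}{8} - \frac{5}{4} = - \frac{19}{8}$)
$a{\left(D \right)} = \sqrt{- \frac{19}{8} + D}$ ($a{\left(D \right)} = \sqrt{D - \frac{19}{8}} = \sqrt{- \frac{19}{8} + D}$)
$\frac{a{\left(\frac{1}{-266 - 191} \right)}}{-42945} = \frac{\frac{1}{4} \sqrt{-38 + \frac{16}{-266 - 191}}}{-42945} = \frac{\sqrt{-38 + \frac{16}{-457}}}{4} \left(- \frac{1}{42945}\right) = \frac{\sqrt{-38 + 16 \left(- \frac{1}{457}\right)}}{4} \left(- \frac{1}{42945}\right) = \frac{\sqrt{-38 - \frac{16}{457}}}{4} \left(- \frac{1}{42945}\right) = \frac{\sqrt{- \frac{17382}{457}}}{4} \left(- \frac{1}{42945}\right) = \frac{\frac{1}{457} i \sqrt{7943574}}{4} \left(- \frac{1}{42945}\right) = \frac{i \sqrt{7943574}}{1828} \left(- \frac{1}{42945}\right) = - \frac{i \sqrt{7943574}}{78503460}$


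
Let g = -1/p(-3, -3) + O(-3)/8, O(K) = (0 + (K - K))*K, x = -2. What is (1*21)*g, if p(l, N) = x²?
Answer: -21/4 ≈ -5.2500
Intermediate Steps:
O(K) = 0 (O(K) = (0 + 0)*K = 0*K = 0)
p(l, N) = 4 (p(l, N) = (-2)² = 4)
g = -¼ (g = -1/4 + 0/8 = -1*¼ + 0*(⅛) = -¼ + 0 = -¼ ≈ -0.25000)
(1*21)*g = (1*21)*(-¼) = 21*(-¼) = -21/4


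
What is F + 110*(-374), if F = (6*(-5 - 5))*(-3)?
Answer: -40960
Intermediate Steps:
F = 180 (F = (6*(-10))*(-3) = -60*(-3) = 180)
F + 110*(-374) = 180 + 110*(-374) = 180 - 41140 = -40960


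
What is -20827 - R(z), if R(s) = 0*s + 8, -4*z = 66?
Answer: -20835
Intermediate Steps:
z = -33/2 (z = -1/4*66 = -33/2 ≈ -16.500)
R(s) = 8 (R(s) = 0 + 8 = 8)
-20827 - R(z) = -20827 - 1*8 = -20827 - 8 = -20835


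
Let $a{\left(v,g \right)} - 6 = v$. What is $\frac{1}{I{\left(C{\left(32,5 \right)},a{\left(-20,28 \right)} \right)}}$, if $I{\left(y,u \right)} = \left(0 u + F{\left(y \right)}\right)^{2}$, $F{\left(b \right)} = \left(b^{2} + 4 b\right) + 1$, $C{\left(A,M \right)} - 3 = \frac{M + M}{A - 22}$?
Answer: $\frac{1}{1089} \approx 0.00091827$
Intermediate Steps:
$C{\left(A,M \right)} = 3 + \frac{2 M}{-22 + A}$ ($C{\left(A,M \right)} = 3 + \frac{M + M}{A - 22} = 3 + \frac{2 M}{-22 + A}$)
$F{\left(b \right)} = 1 + b^{2} + 4 b$
$a{\left(v,g \right)} = 6 + v$
$I{\left(y,u \right)} = \left(1 + y^{2} + 4 y\right)^{2}$ ($I{\left(y,u \right)} = \left(0 u + \left(1 + y^{2} + 4 y\right)\right)^{2} = \left(0 + \left(1 + y^{2} + 4 y\right)\right)^{2} = \left(1 + y^{2} + 4 y\right)^{2}$)
$\frac{1}{I{\left(C{\left(32,5 \right)},a{\left(-20,28 \right)} \right)}} = \frac{1}{\left(1 + \left(\frac{-66 + 2 \cdot 5 + 3 \cdot 32}{-22 + 32}\right)^{2} + 4 \frac{-66 + 2 \cdot 5 + 3 \cdot 32}{-22 + 32}\right)^{2}} = \frac{1}{\left(1 + \left(\frac{-66 + 10 + 96}{10}\right)^{2} + 4 \frac{-66 + 10 + 96}{10}\right)^{2}} = \frac{1}{\left(1 + \left(\frac{1}{10} \cdot 40\right)^{2} + 4 \cdot \frac{1}{10} \cdot 40\right)^{2}} = \frac{1}{\left(1 + 4^{2} + 4 \cdot 4\right)^{2}} = \frac{1}{\left(1 + 16 + 16\right)^{2}} = \frac{1}{33^{2}} = \frac{1}{1089}$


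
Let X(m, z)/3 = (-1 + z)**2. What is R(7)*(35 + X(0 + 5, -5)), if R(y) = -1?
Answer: -143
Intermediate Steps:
X(m, z) = 3*(-1 + z)**2
R(7)*(35 + X(0 + 5, -5)) = -(35 + 3*(-1 - 5)**2) = -(35 + 3*(-6)**2) = -(35 + 3*36) = -(35 + 108) = -1*143 = -143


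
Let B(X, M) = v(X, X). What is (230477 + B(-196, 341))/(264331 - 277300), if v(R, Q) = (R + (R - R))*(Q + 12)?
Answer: -8077/393 ≈ -20.552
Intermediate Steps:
v(R, Q) = R*(12 + Q) (v(R, Q) = (R + 0)*(12 + Q) = R*(12 + Q))
B(X, M) = X*(12 + X)
(230477 + B(-196, 341))/(264331 - 277300) = (230477 - 196*(12 - 196))/(264331 - 277300) = (230477 - 196*(-184))/(-12969) = (230477 + 36064)*(-1/12969) = 266541*(-1/12969) = -8077/393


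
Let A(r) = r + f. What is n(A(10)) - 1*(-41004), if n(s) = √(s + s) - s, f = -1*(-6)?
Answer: 40988 + 4*√2 ≈ 40994.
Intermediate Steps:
f = 6
A(r) = 6 + r (A(r) = r + 6 = 6 + r)
n(s) = -s + √2*√s (n(s) = √(2*s) - s = √2*√s - s = -s + √2*√s)
n(A(10)) - 1*(-41004) = (-(6 + 10) + √2*√(6 + 10)) - 1*(-41004) = (-1*16 + √2*√16) + 41004 = (-16 + √2*4) + 41004 = (-16 + 4*√2) + 41004 = 40988 + 4*√2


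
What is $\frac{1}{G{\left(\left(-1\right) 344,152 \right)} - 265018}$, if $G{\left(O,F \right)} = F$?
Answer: $- \frac{1}{264866} \approx -3.7755 \cdot 10^{-6}$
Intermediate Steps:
$\frac{1}{G{\left(\left(-1\right) 344,152 \right)} - 265018} = \frac{1}{152 - 265018} = \frac{1}{-264866} = - \frac{1}{264866}$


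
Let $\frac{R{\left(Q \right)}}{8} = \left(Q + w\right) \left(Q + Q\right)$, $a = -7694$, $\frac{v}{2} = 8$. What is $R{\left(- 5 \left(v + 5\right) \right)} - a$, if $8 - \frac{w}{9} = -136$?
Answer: $-1993186$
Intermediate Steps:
$v = 16$ ($v = 2 \cdot 8 = 16$)
$w = 1296$ ($w = 72 - -1224 = 72 + 1224 = 1296$)
$R{\left(Q \right)} = 16 Q \left(1296 + Q\right)$ ($R{\left(Q \right)} = 8 \left(Q + 1296\right) \left(Q + Q\right) = 8 \left(1296 + Q\right) 2 Q = 8 \cdot 2 Q \left(1296 + Q\right) = 16 Q \left(1296 + Q\right)$)
$R{\left(- 5 \left(v + 5\right) \right)} - a = 16 \left(- 5 \left(16 + 5\right)\right) \left(1296 - 5 \left(16 + 5\right)\right) - -7694 = 16 \left(\left(-5\right) 21\right) \left(1296 - 105\right) + 7694 = 16 \left(-105\right) \left(1296 - 105\right) + 7694 = 16 \left(-105\right) 1191 + 7694 = -2000880 + 7694 = -1993186$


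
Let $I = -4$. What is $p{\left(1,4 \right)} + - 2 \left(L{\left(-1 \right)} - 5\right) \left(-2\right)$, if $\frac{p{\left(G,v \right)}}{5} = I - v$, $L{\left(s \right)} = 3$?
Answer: $-48$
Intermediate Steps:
$p{\left(G,v \right)} = -20 - 5 v$ ($p{\left(G,v \right)} = 5 \left(-4 - v\right) = -20 - 5 v$)
$p{\left(1,4 \right)} + - 2 \left(L{\left(-1 \right)} - 5\right) \left(-2\right) = \left(-20 - 20\right) + - 2 \left(3 - 5\right) \left(-2\right) = \left(-20 - 20\right) + \left(-2\right) \left(-2\right) \left(-2\right) = -40 + 4 \left(-2\right) = -40 - 8 = -48$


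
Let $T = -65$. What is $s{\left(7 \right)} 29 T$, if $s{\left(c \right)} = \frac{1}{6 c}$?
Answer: $- \frac{1885}{42} \approx -44.881$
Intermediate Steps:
$s{\left(c \right)} = \frac{1}{6 c}$
$s{\left(7 \right)} 29 T = \frac{1}{6 \cdot 7} \cdot 29 \left(-65\right) = \frac{1}{6} \cdot \frac{1}{7} \cdot 29 \left(-65\right) = \frac{1}{42} \cdot 29 \left(-65\right) = \frac{29}{42} \left(-65\right) = - \frac{1885}{42}$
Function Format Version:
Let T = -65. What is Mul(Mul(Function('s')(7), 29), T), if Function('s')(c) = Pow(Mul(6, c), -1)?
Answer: Rational(-1885, 42) ≈ -44.881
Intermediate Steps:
Function('s')(c) = Mul(Rational(1, 6), Pow(c, -1))
Mul(Mul(Function('s')(7), 29), T) = Mul(Mul(Mul(Rational(1, 6), Pow(7, -1)), 29), -65) = Mul(Mul(Mul(Rational(1, 6), Rational(1, 7)), 29), -65) = Mul(Mul(Rational(1, 42), 29), -65) = Mul(Rational(29, 42), -65) = Rational(-1885, 42)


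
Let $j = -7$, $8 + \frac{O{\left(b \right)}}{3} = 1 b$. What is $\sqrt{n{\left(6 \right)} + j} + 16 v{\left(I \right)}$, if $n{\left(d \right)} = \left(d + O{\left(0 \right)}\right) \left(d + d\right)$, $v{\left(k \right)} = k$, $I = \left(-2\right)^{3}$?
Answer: $-128 + i \sqrt{223} \approx -128.0 + 14.933 i$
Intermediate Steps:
$O{\left(b \right)} = -24 + 3 b$ ($O{\left(b \right)} = -24 + 3 \cdot 1 b = -24 + 3 b$)
$I = -8$
$n{\left(d \right)} = 2 d \left(-24 + d\right)$ ($n{\left(d \right)} = \left(d + \left(-24 + 3 \cdot 0\right)\right) \left(d + d\right) = \left(d + \left(-24 + 0\right)\right) 2 d = \left(d - 24\right) 2 d = \left(-24 + d\right) 2 d = 2 d \left(-24 + d\right)$)
$\sqrt{n{\left(6 \right)} + j} + 16 v{\left(I \right)} = \sqrt{2 \cdot 6 \left(-24 + 6\right) - 7} + 16 \left(-8\right) = \sqrt{2 \cdot 6 \left(-18\right) - 7} - 128 = \sqrt{-216 - 7} - 128 = \sqrt{-223} - 128 = i \sqrt{223} - 128 = -128 + i \sqrt{223}$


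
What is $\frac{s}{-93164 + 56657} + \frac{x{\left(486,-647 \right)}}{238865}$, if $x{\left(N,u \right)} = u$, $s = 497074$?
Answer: $- \frac{2761795373}{202796385} \approx -13.619$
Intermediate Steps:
$\frac{s}{-93164 + 56657} + \frac{x{\left(486,-647 \right)}}{238865} = \frac{497074}{-93164 + 56657} - \frac{647}{238865} = \frac{497074}{-36507} - \frac{647}{238865} = 497074 \left(- \frac{1}{36507}\right) - \frac{647}{238865} = - \frac{497074}{36507} - \frac{647}{238865} = - \frac{2761795373}{202796385}$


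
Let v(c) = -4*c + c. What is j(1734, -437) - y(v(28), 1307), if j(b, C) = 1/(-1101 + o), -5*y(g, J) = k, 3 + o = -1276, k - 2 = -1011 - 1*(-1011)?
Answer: 951/2380 ≈ 0.39958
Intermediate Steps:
k = 2 (k = 2 + (-1011 - 1*(-1011)) = 2 + (-1011 + 1011) = 2 + 0 = 2)
v(c) = -3*c
o = -1279 (o = -3 - 1276 = -1279)
y(g, J) = -⅖ (y(g, J) = -⅕*2 = -⅖)
j(b, C) = -1/2380 (j(b, C) = 1/(-1101 - 1279) = 1/(-2380) = -1/2380)
j(1734, -437) - y(v(28), 1307) = -1/2380 - 1*(-⅖) = -1/2380 + ⅖ = 951/2380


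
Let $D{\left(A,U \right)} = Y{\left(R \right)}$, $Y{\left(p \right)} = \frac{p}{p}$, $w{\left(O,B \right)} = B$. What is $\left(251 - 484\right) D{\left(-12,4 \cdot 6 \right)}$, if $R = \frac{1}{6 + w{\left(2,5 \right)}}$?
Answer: $-233$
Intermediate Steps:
$R = \frac{1}{11}$ ($R = \frac{1}{6 + 5} = \frac{1}{11} \approx 0.090909$)
$Y{\left(p \right)} = 1$
$D{\left(A,U \right)} = 1$
$\left(251 - 484\right) D{\left(-12,4 \cdot 6 \right)} = \left(251 - 484\right) 1 = \left(-233\right) 1 = -233$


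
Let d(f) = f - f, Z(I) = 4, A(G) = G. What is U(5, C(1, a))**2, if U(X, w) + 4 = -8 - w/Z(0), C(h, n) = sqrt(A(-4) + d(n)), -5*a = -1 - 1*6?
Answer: (24 + I)**2/4 ≈ 143.75 + 12.0*I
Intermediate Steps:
d(f) = 0
a = 7/5 (a = -(-1 - 1*6)/5 = -(-1 - 6)/5 = -1/5*(-7) = 7/5 ≈ 1.4000)
C(h, n) = 2*I (C(h, n) = sqrt(-4 + 0) = sqrt(-4) = 2*I)
U(X, w) = -12 - w/4 (U(X, w) = -4 + (-8 - w/4) = -12 - w/4)
U(5, C(1, a))**2 = (-12 - I/2)**2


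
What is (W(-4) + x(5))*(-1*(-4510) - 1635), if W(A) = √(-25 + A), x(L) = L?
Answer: 14375 + 2875*I*√29 ≈ 14375.0 + 15482.0*I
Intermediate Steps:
(W(-4) + x(5))*(-1*(-4510) - 1635) = (√(-25 - 4) + 5)*(-1*(-4510) - 1635) = (√(-29) + 5)*(4510 - 1635) = (I*√29 + 5)*2875 = (5 + I*√29)*2875 = 14375 + 2875*I*√29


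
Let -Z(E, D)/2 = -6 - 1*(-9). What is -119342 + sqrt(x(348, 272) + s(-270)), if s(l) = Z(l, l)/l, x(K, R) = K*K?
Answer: -119342 + sqrt(27248405)/15 ≈ -1.1899e+5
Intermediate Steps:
x(K, R) = K**2
Z(E, D) = -6 (Z(E, D) = -2*(-6 - 1*(-9)) = -2*(-6 + 9) = -2*3 = -6)
s(l) = -6/l
-119342 + sqrt(x(348, 272) + s(-270)) = -119342 + sqrt(348**2 - 6/(-270)) = -119342 + sqrt(121104 - 6*(-1/270)) = -119342 + sqrt(121104 + 1/45) = -119342 + sqrt(5449681/45) = -119342 + sqrt(27248405)/15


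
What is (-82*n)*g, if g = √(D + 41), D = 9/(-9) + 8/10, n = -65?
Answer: 2132*√255 ≈ 34045.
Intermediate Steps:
D = -⅕ (D = 9*(-⅑) + 8*(⅒) = -1 + ⅘ = -⅕ ≈ -0.20000)
g = 2*√255/5 (g = √(-⅕ + 41) = √(204/5) = 2*√255/5 ≈ 6.3875)
(-82*n)*g = (-82*(-65))*(2*√255/5) = 5330*(2*√255/5) = 2132*√255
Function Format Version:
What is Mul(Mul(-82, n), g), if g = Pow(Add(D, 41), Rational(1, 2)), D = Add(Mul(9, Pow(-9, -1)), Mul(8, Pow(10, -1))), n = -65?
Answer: Mul(2132, Pow(255, Rational(1, 2))) ≈ 34045.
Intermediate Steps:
D = Rational(-1, 5) (D = Add(Mul(9, Rational(-1, 9)), Mul(8, Rational(1, 10))) = Add(-1, Rational(4, 5)) = Rational(-1, 5) ≈ -0.20000)
g = Mul(Rational(2, 5), Pow(255, Rational(1, 2))) (g = Pow(Add(Rational(-1, 5), 41), Rational(1, 2)) = Pow(Rational(204, 5), Rational(1, 2)) = Mul(Rational(2, 5), Pow(255, Rational(1, 2))) ≈ 6.3875)
Mul(Mul(-82, n), g) = Mul(Mul(-82, -65), Mul(Rational(2, 5), Pow(255, Rational(1, 2)))) = Mul(5330, Mul(Rational(2, 5), Pow(255, Rational(1, 2)))) = Mul(2132, Pow(255, Rational(1, 2)))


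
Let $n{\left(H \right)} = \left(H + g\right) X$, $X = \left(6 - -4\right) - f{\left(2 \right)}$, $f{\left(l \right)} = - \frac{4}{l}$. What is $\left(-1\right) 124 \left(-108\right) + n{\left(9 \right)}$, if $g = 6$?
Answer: $13572$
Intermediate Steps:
$X = 12$ ($X = \left(6 - -4\right) - - \frac{4}{2} = \left(6 + 4\right) - \left(-4\right) \frac{1}{2} = 10 - -2 = 10 + 2 = 12$)
$n{\left(H \right)} = 72 + 12 H$ ($n{\left(H \right)} = \left(H + 6\right) 12 = \left(6 + H\right) 12 = 72 + 12 H$)
$\left(-1\right) 124 \left(-108\right) + n{\left(9 \right)} = \left(-1\right) 124 \left(-108\right) + \left(72 + 12 \cdot 9\right) = \left(-124\right) \left(-108\right) + \left(72 + 108\right) = 13392 + 180 = 13572$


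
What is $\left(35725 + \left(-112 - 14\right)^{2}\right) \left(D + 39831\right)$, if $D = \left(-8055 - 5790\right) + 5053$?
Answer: $1601643439$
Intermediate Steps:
$D = -8792$ ($D = -13845 + 5053 = -8792$)
$\left(35725 + \left(-112 - 14\right)^{2}\right) \left(D + 39831\right) = \left(35725 + \left(-112 - 14\right)^{2}\right) \left(-8792 + 39831\right) = \left(35725 + \left(-126\right)^{2}\right) 31039 = \left(35725 + 15876\right) 31039 = 51601 \cdot 31039 = 1601643439$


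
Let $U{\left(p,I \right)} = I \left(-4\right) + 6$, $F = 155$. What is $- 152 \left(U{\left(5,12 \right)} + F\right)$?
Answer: $-17176$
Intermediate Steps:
$U{\left(p,I \right)} = 6 - 4 I$ ($U{\left(p,I \right)} = - 4 I + 6 = 6 - 4 I$)
$- 152 \left(U{\left(5,12 \right)} + F\right) = - 152 \left(\left(6 - 48\right) + 155\right) = - 152 \left(-42 + 155\right) = \left(-152\right) 113 = -17176$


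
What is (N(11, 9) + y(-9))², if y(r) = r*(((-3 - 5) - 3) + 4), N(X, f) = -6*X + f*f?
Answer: 6084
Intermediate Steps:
N(X, f) = f² - 6*X (N(X, f) = -6*X + f² = f² - 6*X)
y(r) = -7*r (y(r) = r*((-8 - 3) + 4) = r*(-11 + 4) = r*(-7) = -7*r)
(N(11, 9) + y(-9))² = ((9² - 6*11) - 7*(-9))² = ((81 - 66) + 63)² = (15 + 63)² = 78² = 6084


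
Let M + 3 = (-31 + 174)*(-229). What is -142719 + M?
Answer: -175469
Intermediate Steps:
M = -32750 (M = -3 + (-31 + 174)*(-229) = -3 + 143*(-229) = -3 - 32747 = -32750)
-142719 + M = -142719 - 32750 = -175469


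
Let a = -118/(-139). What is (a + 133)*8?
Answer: 148840/139 ≈ 1070.8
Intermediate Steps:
a = 118/139 (a = -118*(-1/139) = 118/139 ≈ 0.84892)
(a + 133)*8 = (118/139 + 133)*8 = (18605/139)*8 = 148840/139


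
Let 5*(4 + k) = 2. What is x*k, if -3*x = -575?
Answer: -690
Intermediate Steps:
k = -18/5 (k = -4 + (⅕)*2 = -4 + ⅖ = -18/5 ≈ -3.6000)
x = 575/3 (x = -⅓*(-575) = 575/3 ≈ 191.67)
x*k = (575/3)*(-18/5) = -690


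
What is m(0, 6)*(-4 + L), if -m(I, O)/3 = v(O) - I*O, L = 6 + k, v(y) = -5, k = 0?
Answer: 30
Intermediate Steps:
L = 6 (L = 6 + 0 = 6)
m(I, O) = 15 + 3*I*O (m(I, O) = -3*(-5 - I*O) = 15 + 3*I*O)
m(0, 6)*(-4 + L) = (15 + 3*0*6)*(-4 + 6) = (15 + 0)*2 = 15*2 = 30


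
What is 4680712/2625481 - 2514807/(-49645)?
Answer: 6834951944407/130342004245 ≈ 52.439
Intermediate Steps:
4680712/2625481 - 2514807/(-49645) = 4680712*(1/2625481) - 2514807*(-1/49645) = 4680712/2625481 + 2514807/49645 = 6834951944407/130342004245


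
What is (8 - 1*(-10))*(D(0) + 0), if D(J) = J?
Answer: 0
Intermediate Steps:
(8 - 1*(-10))*(D(0) + 0) = (8 - 1*(-10))*(0 + 0) = (8 + 10)*0 = 18*0 = 0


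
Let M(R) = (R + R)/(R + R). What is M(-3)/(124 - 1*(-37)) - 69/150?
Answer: -3653/8050 ≈ -0.45379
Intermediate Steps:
M(R) = 1 (M(R) = (2*R)/((2*R)) = (2*R)*(1/(2*R)) = 1)
M(-3)/(124 - 1*(-37)) - 69/150 = 1/(124 - 1*(-37)) - 69/150 = 1/(124 + 37) - 69*1/150 = 1/161 - 23/50 = -3653/8050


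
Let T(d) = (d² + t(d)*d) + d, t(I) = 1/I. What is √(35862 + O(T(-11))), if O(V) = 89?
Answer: √35951 ≈ 189.61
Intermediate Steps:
T(d) = 1 + d + d² (T(d) = (d² + d/d) + d = (d² + 1) + d = (1 + d²) + d = 1 + d + d²)
√(35862 + O(T(-11))) = √(35862 + 89) = √35951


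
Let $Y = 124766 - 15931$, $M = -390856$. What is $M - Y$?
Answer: $-499691$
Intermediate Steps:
$Y = 108835$ ($Y = 124766 - 15931 = 108835$)
$M - Y = -390856 - 108835 = -499691$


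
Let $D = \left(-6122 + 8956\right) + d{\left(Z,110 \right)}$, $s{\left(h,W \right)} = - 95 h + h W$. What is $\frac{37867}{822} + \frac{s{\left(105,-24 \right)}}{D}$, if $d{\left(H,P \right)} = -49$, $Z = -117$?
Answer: $\frac{19037741}{457854} \approx 41.58$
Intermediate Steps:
$s{\left(h,W \right)} = - 95 h + W h$
$D = 2785$ ($D = \left(-6122 + 8956\right) - 49 = 2834 - 49 = 2785$)
$\frac{37867}{822} + \frac{s{\left(105,-24 \right)}}{D} = \frac{37867}{822} + \frac{105 \left(-95 - 24\right)}{2785} = 37867 \cdot \frac{1}{822} + 105 \left(-119\right) \frac{1}{2785} = \frac{37867}{822} - \frac{2499}{557} = \frac{19037741}{457854}$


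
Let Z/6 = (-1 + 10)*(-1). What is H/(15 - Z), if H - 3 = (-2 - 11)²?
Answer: 172/69 ≈ 2.4928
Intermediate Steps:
Z = -54 (Z = 6*((-1 + 10)*(-1)) = 6*(9*(-1)) = 6*(-9) = -54)
H = 172 (H = 3 + (-2 - 11)² = 3 + (-13)² = 3 + 169 = 172)
H/(15 - Z) = 172/(15 - 1*(-54)) = 172/(15 + 54) = 172/69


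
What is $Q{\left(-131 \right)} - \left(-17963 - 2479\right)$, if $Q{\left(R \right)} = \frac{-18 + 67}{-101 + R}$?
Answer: $\frac{4742495}{232} \approx 20442.0$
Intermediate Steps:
$Q{\left(R \right)} = \frac{49}{-101 + R}$
$Q{\left(-131 \right)} - \left(-17963 - 2479\right) = \frac{49}{-101 - 131} - \left(-17963 - 2479\right) = \frac{49}{-232} - -20442 = 49 \left(- \frac{1}{232}\right) + 20442 = - \frac{49}{232} + 20442 = \frac{4742495}{232}$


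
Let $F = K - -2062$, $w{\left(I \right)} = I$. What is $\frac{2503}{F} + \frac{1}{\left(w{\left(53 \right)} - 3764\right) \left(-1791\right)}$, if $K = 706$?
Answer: $\frac{16635944471}{18397237968} \approx 0.90426$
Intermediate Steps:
$F = 2768$ ($F = 706 - -2062 = 706 + 2062 = 2768$)
$\frac{2503}{F} + \frac{1}{\left(w{\left(53 \right)} - 3764\right) \left(-1791\right)} = \frac{2503}{2768} + \frac{1}{\left(53 - 3764\right) \left(-1791\right)} = 2503 \cdot \frac{1}{2768} + \frac{1}{-3711} \left(- \frac{1}{1791}\right) = \frac{2503}{2768} - - \frac{1}{6646401} = \frac{2503}{2768} + \frac{1}{6646401} = \frac{16635944471}{18397237968}$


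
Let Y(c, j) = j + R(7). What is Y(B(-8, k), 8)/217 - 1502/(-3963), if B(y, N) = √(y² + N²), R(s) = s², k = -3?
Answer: 551825/859971 ≈ 0.64168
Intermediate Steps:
B(y, N) = √(N² + y²)
Y(c, j) = 49 + j (Y(c, j) = j + 7² = j + 49 = 49 + j)
Y(B(-8, k), 8)/217 - 1502/(-3963) = (49 + 8)/217 - 1502/(-3963) = 57*(1/217) - 1502*(-1/3963) = 57/217 + 1502/3963 = 551825/859971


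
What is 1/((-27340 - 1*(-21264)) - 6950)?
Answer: -1/13026 ≈ -7.6770e-5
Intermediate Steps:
1/((-27340 - 1*(-21264)) - 6950) = 1/((-27340 + 21264) - 6950) = 1/(-6076 - 6950) = 1/(-13026) = -1/13026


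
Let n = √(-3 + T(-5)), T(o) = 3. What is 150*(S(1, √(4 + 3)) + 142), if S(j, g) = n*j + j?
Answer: 21450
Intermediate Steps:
n = 0 (n = √(-3 + 3) = √0 = 0)
S(j, g) = j (S(j, g) = 0*j + j = 0 + j = j)
150*(S(1, √(4 + 3)) + 142) = 150*(1 + 142) = 150*143 = 21450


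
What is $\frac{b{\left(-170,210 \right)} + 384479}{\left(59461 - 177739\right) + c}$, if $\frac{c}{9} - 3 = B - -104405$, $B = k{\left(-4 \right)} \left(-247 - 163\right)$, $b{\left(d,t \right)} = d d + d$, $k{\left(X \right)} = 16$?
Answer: $\frac{413209}{762354} \approx 0.54202$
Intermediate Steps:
$b{\left(d,t \right)} = d + d^{2}$ ($b{\left(d,t \right)} = d^{2} + d = d + d^{2}$)
$B = -6560$ ($B = 16 \left(-247 - 163\right) = 16 \left(-410\right) = -6560$)
$c = 880632$ ($c = 27 + 9 \left(-6560 - -104405\right) = 27 + 9 \left(-6560 + 104405\right) = 27 + 9 \cdot 97845 = 27 + 880605 = 880632$)
$\frac{b{\left(-170,210 \right)} + 384479}{\left(59461 - 177739\right) + c} = \frac{- 170 \left(1 - 170\right) + 384479}{\left(59461 - 177739\right) + 880632} = \frac{\left(-170\right) \left(-169\right) + 384479}{\left(59461 - 177739\right) + 880632} = \frac{28730 + 384479}{-118278 + 880632} = \frac{413209}{762354}$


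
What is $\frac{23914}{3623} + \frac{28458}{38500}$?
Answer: $\frac{511896167}{69742750} \approx 7.3398$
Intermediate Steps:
$\frac{23914}{3623} + \frac{28458}{38500} = 23914 \cdot \frac{1}{3623} + 28458 \cdot \frac{1}{38500} = \frac{23914}{3623} + \frac{14229}{19250} = \frac{511896167}{69742750}$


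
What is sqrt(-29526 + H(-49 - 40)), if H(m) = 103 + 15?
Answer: 4*I*sqrt(1838) ≈ 171.49*I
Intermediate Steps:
H(m) = 118
sqrt(-29526 + H(-49 - 40)) = sqrt(-29526 + 118) = sqrt(-29408) = 4*I*sqrt(1838)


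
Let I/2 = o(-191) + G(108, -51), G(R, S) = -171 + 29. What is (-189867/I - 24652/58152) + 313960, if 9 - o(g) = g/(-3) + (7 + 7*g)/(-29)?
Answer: 96427737549101/306751800 ≈ 3.1435e+5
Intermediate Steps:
o(g) = 268/29 + 50*g/87 (o(g) = 9 - (g/(-3) + (7 + 7*g)/(-29)) = 9 - (g*(-1/3) + (7 + 7*g)*(-1/29)) = 9 - (-g/3 + (-7/29 - 7*g/29)) = 9 - (-7/29 - 50*g/87) = 9 + (7/29 + 50*g/87) = 268/29 + 50*g/87)
G(R, S) = -142
I = -42200/87 (I = 2*((268/29 + (50/87)*(-191)) - 142) = 2*((268/29 - 9550/87) - 142) = 2*(-8746/87 - 142) = 2*(-21100/87) = -42200/87 ≈ -485.06)
(-189867/I - 24652/58152) + 313960 = (-189867/(-42200/87) - 24652/58152) + 313960 = (-189867*(-87/42200) - 24652*1/58152) + 313960 = (16518429/42200 - 6163/14538) + 313960 = 119942421101/306751800 + 313960 = 96427737549101/306751800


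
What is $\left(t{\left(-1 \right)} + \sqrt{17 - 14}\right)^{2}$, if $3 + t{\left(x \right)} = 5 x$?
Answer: $\left(8 - \sqrt{3}\right)^{2} \approx 39.287$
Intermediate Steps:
$t{\left(x \right)} = -3 + 5 x$
$\left(t{\left(-1 \right)} + \sqrt{17 - 14}\right)^{2} = \left(\left(-3 + 5 \left(-1\right)\right) + \sqrt{17 - 14}\right)^{2} = \left(\left(-3 - 5\right) + \sqrt{3}\right)^{2} = \left(-8 + \sqrt{3}\right)^{2}$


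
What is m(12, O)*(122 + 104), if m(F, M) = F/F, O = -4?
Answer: 226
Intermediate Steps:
m(F, M) = 1
m(12, O)*(122 + 104) = 1*(122 + 104) = 1*226 = 226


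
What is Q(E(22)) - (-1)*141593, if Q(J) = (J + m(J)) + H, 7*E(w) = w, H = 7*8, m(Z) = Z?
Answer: 991587/7 ≈ 1.4166e+5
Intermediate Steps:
H = 56
E(w) = w/7
Q(J) = 56 + 2*J (Q(J) = (J + J) + 56 = 2*J + 56 = 56 + 2*J)
Q(E(22)) - (-1)*141593 = (56 + 2*((1/7)*22)) - (-1)*141593 = (56 + 2*(22/7)) - 1*(-141593) = (56 + 44/7) + 141593 = 436/7 + 141593 = 991587/7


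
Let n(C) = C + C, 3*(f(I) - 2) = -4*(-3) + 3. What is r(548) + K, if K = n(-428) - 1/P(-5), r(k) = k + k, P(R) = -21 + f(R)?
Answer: 3361/14 ≈ 240.07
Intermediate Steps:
f(I) = 7 (f(I) = 2 + (-4*(-3) + 3)/3 = 2 + (12 + 3)/3 = 2 + (1/3)*15 = 2 + 5 = 7)
n(C) = 2*C
P(R) = -14 (P(R) = -21 + 7 = -14)
r(k) = 2*k
K = -11983/14 (K = 2*(-428) - 1/(-14) = -856 - 1*(-1/14) = -856 + 1/14 = -11983/14 ≈ -855.93)
r(548) + K = 2*548 - 11983/14 = 1096 - 11983/14 = 3361/14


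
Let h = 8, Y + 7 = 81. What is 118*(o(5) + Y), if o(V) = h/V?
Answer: 44604/5 ≈ 8920.8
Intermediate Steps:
Y = 74 (Y = -7 + 81 = 74)
o(V) = 8/V
118*(o(5) + Y) = 118*(8/5 + 74) = 118*(378/5) = 44604/5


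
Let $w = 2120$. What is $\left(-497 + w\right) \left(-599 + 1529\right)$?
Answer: $1509390$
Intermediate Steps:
$\left(-497 + w\right) \left(-599 + 1529\right) = \left(-497 + 2120\right) \left(-599 + 1529\right) = 1623 \cdot 930 = 1509390$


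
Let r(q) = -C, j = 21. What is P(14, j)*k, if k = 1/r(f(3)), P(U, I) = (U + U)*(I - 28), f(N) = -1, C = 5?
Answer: 196/5 ≈ 39.200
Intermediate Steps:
r(q) = -5 (r(q) = -1*5 = -5)
P(U, I) = 2*U*(-28 + I) (P(U, I) = (2*U)*(-28 + I) = 2*U*(-28 + I))
k = -1/5 (k = 1/(-5) = -1/5 ≈ -0.20000)
P(14, j)*k = (2*14*(-28 + 21))*(-1/5) = (2*14*(-7))*(-1/5) = -196*(-1/5) = 196/5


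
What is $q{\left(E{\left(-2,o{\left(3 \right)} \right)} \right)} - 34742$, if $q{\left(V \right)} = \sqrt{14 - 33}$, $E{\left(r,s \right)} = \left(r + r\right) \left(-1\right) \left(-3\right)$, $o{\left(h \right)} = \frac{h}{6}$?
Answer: $-34742 + i \sqrt{19} \approx -34742.0 + 4.3589 i$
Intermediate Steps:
$o{\left(h \right)} = \frac{h}{6}$ ($o{\left(h \right)} = h \frac{1}{6} = \frac{h}{6}$)
$E{\left(r,s \right)} = 6 r$ ($E{\left(r,s \right)} = 2 r \left(-1\right) \left(-3\right) = - 2 r \left(-3\right) = 6 r$)
$q{\left(V \right)} = i \sqrt{19}$ ($q{\left(V \right)} = \sqrt{-19} = i \sqrt{19}$)
$q{\left(E{\left(-2,o{\left(3 \right)} \right)} \right)} - 34742 = i \sqrt{19} - 34742 = -34742 + i \sqrt{19}$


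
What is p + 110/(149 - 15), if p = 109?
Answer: 7358/67 ≈ 109.82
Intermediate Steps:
p + 110/(149 - 15) = 109 + 110/(149 - 15) = 109 + 110/134 = 109 + 110*(1/134) = 109 + 55/67 = 7358/67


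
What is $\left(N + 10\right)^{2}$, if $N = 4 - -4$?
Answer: $324$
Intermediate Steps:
$N = 8$ ($N = 4 + 4 = 8$)
$\left(N + 10\right)^{2} = \left(8 + 10\right)^{2} = 18^{2} = 324$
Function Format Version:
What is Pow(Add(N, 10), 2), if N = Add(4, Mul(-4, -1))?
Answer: 324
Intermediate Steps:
N = 8 (N = Add(4, 4) = 8)
Pow(Add(N, 10), 2) = Pow(Add(8, 10), 2) = Pow(18, 2) = 324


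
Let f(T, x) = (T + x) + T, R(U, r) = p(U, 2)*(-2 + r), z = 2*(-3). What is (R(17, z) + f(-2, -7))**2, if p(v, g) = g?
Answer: 729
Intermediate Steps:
z = -6
R(U, r) = -4 + 2*r (R(U, r) = 2*(-2 + r) = -4 + 2*r)
f(T, x) = x + 2*T
(R(17, z) + f(-2, -7))**2 = ((-4 + 2*(-6)) + (-7 + 2*(-2)))**2 = ((-4 - 12) + (-7 - 4))**2 = (-16 - 11)**2 = (-27)**2 = 729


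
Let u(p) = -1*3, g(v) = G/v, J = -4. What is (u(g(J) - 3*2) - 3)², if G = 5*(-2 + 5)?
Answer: 36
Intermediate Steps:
G = 15 (G = 5*3 = 15)
g(v) = 15/v
u(p) = -3
(u(g(J) - 3*2) - 3)² = (-3 - 3)² = (-6)² = 36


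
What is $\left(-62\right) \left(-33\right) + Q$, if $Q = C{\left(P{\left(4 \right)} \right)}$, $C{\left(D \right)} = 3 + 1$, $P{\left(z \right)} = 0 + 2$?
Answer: $2050$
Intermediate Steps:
$P{\left(z \right)} = 2$
$C{\left(D \right)} = 4$
$Q = 4$
$\left(-62\right) \left(-33\right) + Q = \left(-62\right) \left(-33\right) + 4 = 2046 + 4 = 2050$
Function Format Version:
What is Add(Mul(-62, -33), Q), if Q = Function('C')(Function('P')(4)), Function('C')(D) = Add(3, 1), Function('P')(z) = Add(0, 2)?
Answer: 2050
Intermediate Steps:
Function('P')(z) = 2
Function('C')(D) = 4
Q = 4
Add(Mul(-62, -33), Q) = Add(Mul(-62, -33), 4) = Add(2046, 4) = 2050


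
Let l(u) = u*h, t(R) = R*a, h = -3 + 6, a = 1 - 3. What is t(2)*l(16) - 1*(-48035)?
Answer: 47843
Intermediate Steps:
a = -2
h = 3
t(R) = -2*R (t(R) = R*(-2) = -2*R)
l(u) = 3*u (l(u) = u*3 = 3*u)
t(2)*l(16) - 1*(-48035) = (-2*2)*(3*16) - 1*(-48035) = -4*48 + 48035 = -192 + 48035 = 47843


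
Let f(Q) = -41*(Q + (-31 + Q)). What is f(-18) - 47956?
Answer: -45209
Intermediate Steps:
f(Q) = 1271 - 82*Q (f(Q) = -41*(-31 + 2*Q) = 1271 - 82*Q)
f(-18) - 47956 = (1271 - 82*(-18)) - 47956 = (1271 + 1476) - 47956 = 2747 - 47956 = -45209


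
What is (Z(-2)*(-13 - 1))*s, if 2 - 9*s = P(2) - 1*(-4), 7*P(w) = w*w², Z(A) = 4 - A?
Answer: 88/3 ≈ 29.333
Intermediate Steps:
P(w) = w³/7 (P(w) = (w*w²)/7 = w³/7)
s = -22/63 (s = 2/9 - ((⅐)*2³ - 1*(-4))/9 = 2/9 - ((⅐)*8 + 4)/9 = 2/9 - (8/7 + 4)/9 = 2/9 - ⅑*36/7 = 2/9 - 4/7 = -22/63 ≈ -0.34921)
(Z(-2)*(-13 - 1))*s = ((4 - 1*(-2))*(-13 - 1))*(-22/63) = ((4 + 2)*(-14))*(-22/63) = (6*(-14))*(-22/63) = -84*(-22/63) = 88/3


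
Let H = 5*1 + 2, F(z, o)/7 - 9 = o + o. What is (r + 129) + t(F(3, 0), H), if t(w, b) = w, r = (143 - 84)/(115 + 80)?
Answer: 37499/195 ≈ 192.30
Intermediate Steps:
F(z, o) = 63 + 14*o (F(z, o) = 63 + 7*(o + o) = 63 + 7*(2*o) = 63 + 14*o)
r = 59/195 ≈ 0.30256
H = 7 (H = 5 + 2 = 7)
(r + 129) + t(F(3, 0), H) = (59/195 + 129) + (63 + 14*0) = 25214/195 + (63 + 0) = 25214/195 + 63 = 37499/195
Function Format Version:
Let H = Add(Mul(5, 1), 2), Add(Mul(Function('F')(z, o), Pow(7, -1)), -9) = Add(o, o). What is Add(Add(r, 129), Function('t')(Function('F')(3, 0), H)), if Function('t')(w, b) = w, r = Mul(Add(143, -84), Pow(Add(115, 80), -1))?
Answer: Rational(37499, 195) ≈ 192.30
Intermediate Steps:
Function('F')(z, o) = Add(63, Mul(14, o)) (Function('F')(z, o) = Add(63, Mul(7, Add(o, o))) = Add(63, Mul(7, Mul(2, o))) = Add(63, Mul(14, o)))
r = Rational(59, 195) (r = Mul(59, Pow(195, -1)) = Mul(59, Rational(1, 195)) = Rational(59, 195) ≈ 0.30256)
H = 7 (H = Add(5, 2) = 7)
Add(Add(r, 129), Function('t')(Function('F')(3, 0), H)) = Add(Add(Rational(59, 195), 129), Add(63, Mul(14, 0))) = Add(Rational(25214, 195), Add(63, 0)) = Add(Rational(25214, 195), 63) = Rational(37499, 195)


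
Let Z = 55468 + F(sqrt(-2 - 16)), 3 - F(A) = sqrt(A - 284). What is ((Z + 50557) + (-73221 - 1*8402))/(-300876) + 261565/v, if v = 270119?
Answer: 24035458915/27090774748 + sqrt(-284 + 3*I*sqrt(2))/300876 ≈ 0.88722 + 5.6012e-5*I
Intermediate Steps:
F(A) = 3 - sqrt(-284 + A) (F(A) = 3 - sqrt(A - 284) = 3 - sqrt(-284 + A))
Z = 55471 - sqrt(-284 + 3*I*sqrt(2)) (Z = 55468 + (3 - sqrt(-284 + sqrt(-2 - 16))) = 55468 + (3 - sqrt(-284 + sqrt(-18))) = 55468 + (3 - sqrt(-284 + 3*I*sqrt(2))) = 55471 - sqrt(-284 + 3*I*sqrt(2)) ≈ 55471.0 - 16.853*I)
((Z + 50557) + (-73221 - 1*8402))/(-300876) + 261565/v = (((55471 - sqrt(-284 + 3*I*sqrt(2))) + 50557) + (-73221 - 1*8402))/(-300876) + 261565/270119 = ((106028 - sqrt(-284 + 3*I*sqrt(2))) + (-73221 - 8402))*(-1/300876) + 261565*(1/270119) = ((106028 - sqrt(-284 + 3*I*sqrt(2))) - 81623)*(-1/300876) + 261565/270119 = (24405 - sqrt(-284 + 3*I*sqrt(2)))*(-1/300876) + 261565/270119 = (-8135/100292 + sqrt(-284 + 3*I*sqrt(2))/300876) + 261565/270119 = 24035458915/27090774748 + sqrt(-284 + 3*I*sqrt(2))/300876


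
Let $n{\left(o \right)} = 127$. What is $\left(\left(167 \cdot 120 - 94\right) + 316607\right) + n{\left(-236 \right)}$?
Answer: $336680$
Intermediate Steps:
$\left(\left(167 \cdot 120 - 94\right) + 316607\right) + n{\left(-236 \right)} = \left(\left(167 \cdot 120 - 94\right) + 316607\right) + 127 = \left(\left(20040 - 94\right) + 316607\right) + 127 = \left(19946 + 316607\right) + 127 = 336553 + 127 = 336680$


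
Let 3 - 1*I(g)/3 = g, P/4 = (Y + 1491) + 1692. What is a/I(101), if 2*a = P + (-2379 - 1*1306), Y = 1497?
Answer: -15035/588 ≈ -25.570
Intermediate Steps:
P = 18720 (P = 4*((1497 + 1491) + 1692) = 4*(2988 + 1692) = 4*4680 = 18720)
a = 15035/2 (a = (18720 + (-2379 - 1*1306))/2 = (18720 + (-2379 - 1306))/2 = (18720 - 3685)/2 = (½)*15035 = 15035/2 ≈ 7517.5)
I(g) = 9 - 3*g
a/I(101) = 15035/(2*(9 - 3*101)) = 15035/(2*(9 - 303)) = (15035/2)/(-294) = (15035/2)*(-1/294) = -15035/588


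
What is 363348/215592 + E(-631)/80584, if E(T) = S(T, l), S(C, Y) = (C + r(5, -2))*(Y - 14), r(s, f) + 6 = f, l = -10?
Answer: 339441189/180971518 ≈ 1.8757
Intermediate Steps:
r(s, f) = -6 + f
S(C, Y) = (-14 + Y)*(-8 + C) (S(C, Y) = (C + (-6 - 2))*(Y - 14) = (C - 8)*(-14 + Y) = (-8 + C)*(-14 + Y) = (-14 + Y)*(-8 + C))
E(T) = 192 - 24*T (E(T) = 112 - 14*T - 8*(-10) + T*(-10) = 112 - 14*T + 80 - 10*T = 192 - 24*T)
363348/215592 + E(-631)/80584 = 363348/215592 + (192 - 24*(-631))/80584 = 363348*(1/215592) + (192 + 15144)*(1/80584) = 30279/17966 + 15336*(1/80584) = 30279/17966 + 1917/10073 = 339441189/180971518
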